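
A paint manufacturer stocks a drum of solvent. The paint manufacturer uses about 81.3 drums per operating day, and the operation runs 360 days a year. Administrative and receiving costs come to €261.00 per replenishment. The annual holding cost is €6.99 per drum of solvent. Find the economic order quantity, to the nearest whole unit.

Q* ≈ 1,478 drums

Annual demand D = 81.3 × 360 = 29,268.
EOQ = √(2DS / H) = √(2 × 29,268 × 261 / 6.99).
= √(15,277,896 / 6.99) = √2,185,678.97 ≈ 1478.404.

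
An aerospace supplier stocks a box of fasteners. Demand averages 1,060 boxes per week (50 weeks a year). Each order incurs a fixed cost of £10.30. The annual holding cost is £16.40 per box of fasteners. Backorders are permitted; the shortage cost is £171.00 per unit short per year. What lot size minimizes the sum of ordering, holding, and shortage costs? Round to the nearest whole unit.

Q* ≈ 270 boxes

Annual demand D = 1,060 × 50 = 53,000.
With planned backorders, Q* = √(2DS/H) · √((H+B)/B).
√(2DS/H) = √(2 × 53,000 × 10.3 / 16.4) = 258.018.
√((H+B)/B) = √((16.4+171)/171) = 1.0469.
Q* ≈ 270.107.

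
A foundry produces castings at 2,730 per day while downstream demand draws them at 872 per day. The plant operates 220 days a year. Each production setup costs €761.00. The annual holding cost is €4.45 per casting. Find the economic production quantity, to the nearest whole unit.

Annual demand D = 872 × 220 = 191,840.
Production build-up factor (1 − d/p) = 1 − 872/2,730 = 0.6806.
Q* = √(2DS / (H(1 − d/p))) = √(2 × 191,840 × 761 / (4.45 × 0.6806)).
= √(291,980,480 / 3.0286) ≈ 9818.731.

Q* ≈ 9,819 castings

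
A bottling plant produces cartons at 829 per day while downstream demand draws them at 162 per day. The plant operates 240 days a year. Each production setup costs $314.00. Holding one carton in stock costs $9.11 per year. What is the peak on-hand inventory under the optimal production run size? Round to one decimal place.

I_max ≈ 1,468.5 cartons

Annual demand D = 162 × 240 = 38,880.
Production build-up factor (1 − d/p) = 1 − 162/829 = 0.8046.
Q* = √(2DS / (H(1 − d/p))) = √(2 × 38,880 × 314 / (9.11 × 0.8046)).
= √(24,416,640 / 7.3298) ≈ 1825.148.
Maximum inventory = Q*(1 − d/p) = 1825.148 × 0.8046 ≈ 1468.485.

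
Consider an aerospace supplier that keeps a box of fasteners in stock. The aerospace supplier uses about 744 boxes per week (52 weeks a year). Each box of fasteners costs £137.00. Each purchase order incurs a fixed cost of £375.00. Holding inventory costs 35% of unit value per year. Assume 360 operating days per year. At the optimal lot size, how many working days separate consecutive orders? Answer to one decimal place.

T ≈ 7.2 days

Annual demand D = 744 × 52 = 38,688.
Holding cost H = 0.35 × £137.00 = £47.9500 per unit per year.
EOQ = √(2DS/H) = √(2 × 38,688 × 375 / 47.95) ≈ 777.90.
Cycle time = Q*/D × 360 = 777.90 / 38,688 × 360 ≈ 7.239 days.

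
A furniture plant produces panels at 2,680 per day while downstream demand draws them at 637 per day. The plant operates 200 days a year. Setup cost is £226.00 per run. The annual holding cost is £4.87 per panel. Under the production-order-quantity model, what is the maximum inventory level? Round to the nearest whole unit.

I_max ≈ 3,002 panels

Annual demand D = 637 × 200 = 127,400.
Production build-up factor (1 − d/p) = 1 − 637/2,680 = 0.7623.
Q* = √(2DS / (H(1 − d/p))) = √(2 × 127,400 × 226 / (4.87 × 0.7623)).
= √(57,584,800 / 3.7125) ≈ 3938.426.
Maximum inventory = Q*(1 − d/p) = 3938.426 × 0.7623 ≈ 3002.315.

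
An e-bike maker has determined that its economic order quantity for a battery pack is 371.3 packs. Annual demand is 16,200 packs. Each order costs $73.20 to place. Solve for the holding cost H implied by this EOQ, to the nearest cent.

Squaring Q* = √(2DS/H) gives Q*² = 2DS/H.
From Q* = √(2DS/H): H = 2DS / Q*² = 2 × 16,200 × 73.2 / 371.3² = 17.2031.

H ≈ $17.20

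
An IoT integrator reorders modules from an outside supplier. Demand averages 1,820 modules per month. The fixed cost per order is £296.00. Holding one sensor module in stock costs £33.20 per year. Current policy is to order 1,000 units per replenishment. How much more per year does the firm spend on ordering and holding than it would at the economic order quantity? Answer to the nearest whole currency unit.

Annual demand D = 1,820 × 12 = 21,840.
EOQ = √(2DS/H) = √(2 × 21,840 × 296 / 33.2) ≈ 624.05.
Cost at Q* = (D/Q*)S + (Q*/2)H = √(2DSH) ≈ £20,718.40.
Cost at Q = 1,000: (21,840/1,000)×296 + (1,000/2)×33.2 = £6,464.64 + £16,600.00 = £23,064.64.
Excess = £23,064.64 − £20,718.40 = £2,346.24.

Extra cost ≈ £2,346 per year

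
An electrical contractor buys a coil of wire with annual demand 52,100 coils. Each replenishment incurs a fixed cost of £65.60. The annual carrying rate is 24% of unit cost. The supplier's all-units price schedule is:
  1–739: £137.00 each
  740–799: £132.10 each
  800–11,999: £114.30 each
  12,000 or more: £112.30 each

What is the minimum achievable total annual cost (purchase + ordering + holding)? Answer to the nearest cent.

TC* ≈ £5,970,275.00

Holding cost per unit per year at price C is H = 0.24·C.
For each price level, check whether its EOQ is feasible; otherwise the best quantity at that price is the breakpoint.
EOQ at £137.00 = 456.0 (feasible in tier 1): TC = 52,100×£137.00 + (52,100/456.0)×65.6 + (456.0/2)×0.24×£137.00 = £7,152,691.73.
EOQ at £132.10 = 464.3 < 740, so use break Q=740: TC = 52,100×£132.10 + (52,100/740.0)×65.6 + (740.0/2)×0.24×£132.10 = £6,898,759.07.
EOQ at £114.30 = 499.2 < 800, so use break Q=800: TC = 52,100×£114.30 + (52,100/800.0)×65.6 + (800.0/2)×0.24×£114.30 = £5,970,275.00.
EOQ at £112.30 = 503.6 < 12000, so use break Q=12000: TC = 52,100×£112.30 + (52,100/12000.0)×65.6 + (12000.0/2)×0.24×£112.30 = £6,012,826.81.
Lowest total cost among the candidates is at Q = 800.0.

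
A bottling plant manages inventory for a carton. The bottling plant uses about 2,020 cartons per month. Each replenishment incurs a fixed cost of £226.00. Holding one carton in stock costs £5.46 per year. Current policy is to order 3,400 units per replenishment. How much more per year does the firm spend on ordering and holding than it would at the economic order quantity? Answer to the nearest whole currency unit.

Annual demand D = 2,020 × 12 = 24,240.
EOQ = √(2DS/H) = √(2 × 24,240 × 226 / 5.46) ≈ 1416.57.
Cost at Q* = (D/Q*)S + (Q*/2)H = √(2DSH) ≈ £7,734.49.
Cost at Q = 3,400: (24,240/3,400)×226 + (3,400/2)×5.46 = £1,611.25 + £9,282.00 = £10,893.25.
Excess = £10,893.25 − £7,734.49 = £3,158.75.

Extra cost ≈ £3,159 per year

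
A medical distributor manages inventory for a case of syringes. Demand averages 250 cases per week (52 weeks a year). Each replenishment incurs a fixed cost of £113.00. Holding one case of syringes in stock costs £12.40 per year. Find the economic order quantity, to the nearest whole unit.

Q* ≈ 487 cases

Annual demand D = 250 × 52 = 13,000.
EOQ = √(2DS / H) = √(2 × 13,000 × 113 / 12.4).
= √(2,938,000 / 12.4) = √236,935.4839 ≈ 486.760.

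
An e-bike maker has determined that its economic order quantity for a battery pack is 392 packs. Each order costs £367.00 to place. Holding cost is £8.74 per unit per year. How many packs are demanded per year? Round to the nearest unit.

D ≈ 1,830 packs per year

The basic EOQ model gives Q* = √(2DS/H); rearrange for the unknown.
From Q* = √(2DS/H): D = Q*²H / (2S) = 392² × 8.74 / (2 × 367) = 1829.732.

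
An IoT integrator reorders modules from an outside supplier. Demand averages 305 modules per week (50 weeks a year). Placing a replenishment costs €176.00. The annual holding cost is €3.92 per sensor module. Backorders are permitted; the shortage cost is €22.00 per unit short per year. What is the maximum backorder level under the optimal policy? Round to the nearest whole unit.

Annual demand D = 305 × 50 = 15,250.
With planned backorders, Q* = √(2DS/H) · √((H+B)/B).
√(2DS/H) = √(2 × 15,250 × 176 / 3.92) = 1170.208.
√((H+B)/B) = √((3.92+22)/22) = 1.0854.
Q* ≈ 1270.192.
S* = Q* · H/(H+B) = 1270.192 × 3.92/25.92 ≈ 192.097.

S* ≈ 192 modules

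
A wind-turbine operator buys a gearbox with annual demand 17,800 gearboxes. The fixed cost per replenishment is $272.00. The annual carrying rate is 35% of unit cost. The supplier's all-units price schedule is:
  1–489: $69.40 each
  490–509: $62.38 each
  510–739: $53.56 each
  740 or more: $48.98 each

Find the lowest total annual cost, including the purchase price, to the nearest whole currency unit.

TC* ≈ $884,728

Holding cost per unit per year at price C is H = 0.35·C.
Candidates are each tier's EOQ (if it falls in that tier) and each price-break quantity.
Tier 1 ($69.40): EOQ = 631.4 exceeds tier's upper bound 489, so this tier is dominated.
Tier 2 ($62.38): EOQ = 666.0 exceeds tier's upper bound 509, so this tier is dominated.
EOQ at $53.56 = 718.7 (feasible in tier 3): TC = 17,800×$53.56 + (17,800/718.7)×272 + (718.7/2)×0.35×$53.56 = $966,840.98.
EOQ at $48.98 = 751.6 (feasible in tier 4): TC = 17,800×$48.98 + (17,800/751.6)×272 + (751.6/2)×0.35×$48.98 = $884,728.06.
Lowest total cost among the candidates is at Q = 751.6.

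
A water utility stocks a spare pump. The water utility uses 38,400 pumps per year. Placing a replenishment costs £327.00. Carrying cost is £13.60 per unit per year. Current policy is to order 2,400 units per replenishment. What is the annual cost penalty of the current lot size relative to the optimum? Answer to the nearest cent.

Extra cost ≈ £3,071.06 per year

EOQ = √(2DS/H) = √(2 × 38,400 × 327 / 13.6) ≈ 1358.89.
Cost at Q* = (D/Q*)S + (Q*/2)H = √(2DSH) ≈ £18,480.94.
Cost at Q = 2,400: (38,400/2,400)×327 + (2,400/2)×13.6 = £5,232.00 + £16,320.00 = £21,552.00.
Excess = £21,552.00 − £18,480.94 = £3,071.06.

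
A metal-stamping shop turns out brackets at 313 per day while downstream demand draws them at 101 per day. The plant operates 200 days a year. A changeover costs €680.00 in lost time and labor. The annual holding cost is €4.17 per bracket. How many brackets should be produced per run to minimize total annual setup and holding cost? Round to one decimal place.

Q* ≈ 3,118.8 brackets

Annual demand D = 101 × 200 = 20,200.
Production build-up factor (1 − d/p) = 1 − 101/313 = 0.6773.
Q* = √(2DS / (H(1 − d/p))) = √(2 × 20,200 × 680 / (4.17 × 0.6773)).
= √(27,472,000 / 2.8244) ≈ 3118.756.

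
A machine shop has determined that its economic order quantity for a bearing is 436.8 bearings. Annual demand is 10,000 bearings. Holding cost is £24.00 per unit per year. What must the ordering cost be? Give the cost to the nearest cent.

S ≈ £228.95

The basic EOQ model gives Q* = √(2DS/H); rearrange for the unknown.
From Q* = √(2DS/H): S = Q*²H / (2D) = 436.8² × 24 / (2 × 10,000) = 228.9531.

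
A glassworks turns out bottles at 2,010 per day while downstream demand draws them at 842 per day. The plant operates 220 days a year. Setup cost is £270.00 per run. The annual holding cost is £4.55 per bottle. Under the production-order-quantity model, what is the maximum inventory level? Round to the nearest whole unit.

I_max ≈ 3,574 bottles

Annual demand D = 842 × 220 = 185,240.
Production build-up factor (1 − d/p) = 1 − 842/2,010 = 0.5811.
Q* = √(2DS / (H(1 − d/p))) = √(2 × 185,240 × 270 / (4.55 × 0.5811)).
= √(100,029,600 / 2.644) ≈ 6150.851.
Maximum inventory = Q*(1 − d/p) = 6150.851 × 0.5811 ≈ 3574.226.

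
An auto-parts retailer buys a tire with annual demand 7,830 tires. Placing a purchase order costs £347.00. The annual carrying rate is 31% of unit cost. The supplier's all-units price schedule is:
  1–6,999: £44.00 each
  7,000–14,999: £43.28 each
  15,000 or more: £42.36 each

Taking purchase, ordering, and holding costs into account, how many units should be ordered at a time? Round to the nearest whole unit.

Holding cost per unit per year at price C is H = 0.31·C.
For each price level, check whether its EOQ is feasible; otherwise the best quantity at that price is the breakpoint.
EOQ at £44.00 = 631.2 (feasible in tier 1): TC = 7,830×£44.00 + (7,830/631.2)×347 + (631.2/2)×0.31×£44.00 = £353,129.30.
EOQ at £43.28 = 636.4 < 7000, so use break Q=7000: TC = 7,830×£43.28 + (7,830/7000.0)×347 + (7000.0/2)×0.31×£43.28 = £386,229.34.
EOQ at £42.36 = 643.3 < 15000, so use break Q=15000: TC = 7,830×£42.36 + (7,830/15000.0)×347 + (15000.0/2)×0.31×£42.36 = £430,346.93.
Lowest total cost is £353,129.30 at Q = 631.2.

Q* ≈ 631 tires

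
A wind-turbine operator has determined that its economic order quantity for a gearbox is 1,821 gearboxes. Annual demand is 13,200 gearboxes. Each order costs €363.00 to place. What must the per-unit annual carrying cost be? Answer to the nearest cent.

Invert the EOQ relation Q*² = 2DS/H.
From Q* = √(2DS/H): H = 2DS / Q*² = 2 × 13,200 × 363 / 1,821² = 2.8900.

H ≈ €2.89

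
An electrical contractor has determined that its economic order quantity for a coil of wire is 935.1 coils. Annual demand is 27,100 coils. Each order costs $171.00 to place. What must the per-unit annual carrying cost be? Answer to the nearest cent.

H ≈ $10.60

The basic EOQ model gives Q* = √(2DS/H); rearrange for the unknown.
From Q* = √(2DS/H): H = 2DS / Q*² = 2 × 27,100 × 171 / 935.1² = 10.5994.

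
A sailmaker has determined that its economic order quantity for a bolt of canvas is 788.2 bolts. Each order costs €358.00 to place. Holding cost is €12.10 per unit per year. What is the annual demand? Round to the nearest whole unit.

D ≈ 10,499 bolts per year

The basic EOQ model gives Q* = √(2DS/H); rearrange for the unknown.
From Q* = √(2DS/H): D = Q*²H / (2S) = 788.2² × 12.1 / (2 × 358) = 10498.934.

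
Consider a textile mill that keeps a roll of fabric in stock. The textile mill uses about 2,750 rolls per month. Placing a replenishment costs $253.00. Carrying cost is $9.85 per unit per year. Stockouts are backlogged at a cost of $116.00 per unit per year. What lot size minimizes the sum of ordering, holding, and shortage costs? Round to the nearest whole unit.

Annual demand D = 2,750 × 12 = 33,000.
With planned backorders, Q* = √(2DS/H) · √((H+B)/B).
√(2DS/H) = √(2 × 33,000 × 253 / 9.85) = 1302.009.
√((H+B)/B) = √((9.85+116)/116) = 1.0416.
Q* ≈ 1356.162.

Q* ≈ 1,356 rolls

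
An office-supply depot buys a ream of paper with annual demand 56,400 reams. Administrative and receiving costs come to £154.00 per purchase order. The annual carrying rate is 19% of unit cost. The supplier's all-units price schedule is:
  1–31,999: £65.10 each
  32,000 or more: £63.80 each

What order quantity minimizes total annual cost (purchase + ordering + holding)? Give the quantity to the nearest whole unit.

Q* ≈ 1,185 reams

Holding cost per unit per year at price C is H = 0.19·C.
For each price level, check whether its EOQ is feasible; otherwise the best quantity at that price is the breakpoint.
EOQ at £65.10 = 1185.1 (feasible in tier 1): TC = 56,400×£65.10 + (56,400/1185.1)×154 + (1185.1/2)×0.19×£65.10 = £3,686,298.25.
EOQ at £63.80 = 1197.1 < 32000, so use break Q=32000: TC = 56,400×£63.80 + (56,400/32000.0)×154 + (32000.0/2)×0.19×£63.80 = £3,792,543.42.
Lowest total cost is £3,686,298.25 at Q = 1185.1.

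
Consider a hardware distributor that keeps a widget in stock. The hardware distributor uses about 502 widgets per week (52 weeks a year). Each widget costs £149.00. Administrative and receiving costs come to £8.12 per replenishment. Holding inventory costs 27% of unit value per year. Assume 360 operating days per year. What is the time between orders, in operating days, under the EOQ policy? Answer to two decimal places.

Annual demand D = 502 × 52 = 26,104.
Holding cost H = 0.27 × £149.00 = £40.2300 per unit per year.
Q* = √(2DS/H) = √(2 × 26,104 × 8.12 / 40.23) ≈ 102.65.
Cycle time = Q*/D × 360 = 102.65 / 26,104 × 360 ≈ 1.416 days.

T ≈ 1.42 days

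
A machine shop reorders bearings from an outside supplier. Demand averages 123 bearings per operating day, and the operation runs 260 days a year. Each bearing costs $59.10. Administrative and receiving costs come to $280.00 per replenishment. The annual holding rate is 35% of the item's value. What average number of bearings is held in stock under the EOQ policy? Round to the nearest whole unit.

Annual demand D = 123 × 260 = 31,980.
Holding cost H = 0.35 × $59.10 = $20.6850 per unit per year.
The optimal lot size = √(2DS/H) = √(2 × 31,980 × 280 / 20.685) ≈ 930.48.
Average inventory = Q*/2 ≈ 930.48 / 2 = 465.238.

Average inventory ≈ 465 bearings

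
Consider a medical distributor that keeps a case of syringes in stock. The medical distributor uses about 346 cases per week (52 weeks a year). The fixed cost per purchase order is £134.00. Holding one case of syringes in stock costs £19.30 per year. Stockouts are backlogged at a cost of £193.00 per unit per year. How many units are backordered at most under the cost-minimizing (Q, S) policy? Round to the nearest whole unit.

S* ≈ 48 cases

Annual demand D = 346 × 52 = 17,992.
With planned backorders, Q* = √(2DS/H) · √((H+B)/B).
√(2DS/H) = √(2 × 17,992 × 134 / 19.3) = 499.837.
√((H+B)/B) = √((19.3+193)/193) = 1.0488.
Q* ≈ 524.234.
S* = Q* · H/(H+B) = 524.234 × 19.3/212.3 ≈ 47.658.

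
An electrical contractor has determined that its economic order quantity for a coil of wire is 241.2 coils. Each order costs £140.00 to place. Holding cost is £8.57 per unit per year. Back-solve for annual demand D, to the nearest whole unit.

D ≈ 1,781 coils per year

Invert the EOQ relation Q*² = 2DS/H.
From Q* = √(2DS/H): D = Q*²H / (2S) = 241.2² × 8.57 / (2 × 140) = 1780.645.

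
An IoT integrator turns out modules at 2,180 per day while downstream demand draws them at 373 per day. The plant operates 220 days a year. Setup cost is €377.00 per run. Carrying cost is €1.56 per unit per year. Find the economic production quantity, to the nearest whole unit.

Annual demand D = 373 × 220 = 82,060.
Production build-up factor (1 − d/p) = 1 − 373/2,180 = 0.8289.
Q* = √(2DS / (H(1 − d/p))) = √(2 × 82,060 × 377 / (1.56 × 0.8289)).
= √(61,873,240 / 1.2931) ≈ 6917.327.

Q* ≈ 6,917 modules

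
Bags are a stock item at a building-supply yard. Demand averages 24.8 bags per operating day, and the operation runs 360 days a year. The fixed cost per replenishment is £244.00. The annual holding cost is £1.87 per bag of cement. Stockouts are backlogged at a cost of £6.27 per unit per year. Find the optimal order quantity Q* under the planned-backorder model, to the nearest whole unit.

Annual demand D = 24.8 × 360 = 8,928.
With planned backorders, Q* = √(2DS/H) · √((H+B)/B).
√(2DS/H) = √(2 × 8,928 × 244 / 1.87) = 1526.392.
√((H+B)/B) = √((1.87+6.27)/6.27) = 1.1394.
Q* ≈ 1739.180.

Q* ≈ 1,739 bags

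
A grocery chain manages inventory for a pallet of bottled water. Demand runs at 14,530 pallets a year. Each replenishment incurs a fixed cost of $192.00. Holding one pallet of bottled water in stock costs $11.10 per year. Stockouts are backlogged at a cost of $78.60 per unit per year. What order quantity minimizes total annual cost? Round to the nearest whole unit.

Q* ≈ 757 pallets

With planned backorders, Q* = √(2DS/H) · √((H+B)/B).
√(2DS/H) = √(2 × 14,530 × 192 / 11.1) = 708.985.
√((H+B)/B) = √((11.1+78.6)/78.6) = 1.0683.
Q* ≈ 757.394.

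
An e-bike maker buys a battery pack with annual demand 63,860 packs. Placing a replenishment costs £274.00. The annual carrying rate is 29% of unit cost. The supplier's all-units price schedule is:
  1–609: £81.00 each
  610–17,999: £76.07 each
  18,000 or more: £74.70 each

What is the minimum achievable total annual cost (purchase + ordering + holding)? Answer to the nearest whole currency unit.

Holding cost per unit per year at price C is H = 0.29·C.
Candidates are each tier's EOQ (if it falls in that tier) and each price-break quantity.
Tier 1 (£81.00): EOQ = 1220.6 exceeds tier's upper bound 609, so this tier is dominated.
EOQ at £76.07 = 1259.5 (feasible in tier 2): TC = 63,860×£76.07 + (63,860/1259.5)×274 + (1259.5/2)×0.29×£76.07 = £4,885,615.20.
EOQ at £74.70 = 1271.0 < 18000, so use break Q=18000: TC = 63,860×£74.70 + (63,860/18000.0)×274 + (18000.0/2)×0.29×£74.70 = £4,966,281.09.
Lowest total cost among the candidates is at Q = 1259.5.

TC* ≈ £4,885,615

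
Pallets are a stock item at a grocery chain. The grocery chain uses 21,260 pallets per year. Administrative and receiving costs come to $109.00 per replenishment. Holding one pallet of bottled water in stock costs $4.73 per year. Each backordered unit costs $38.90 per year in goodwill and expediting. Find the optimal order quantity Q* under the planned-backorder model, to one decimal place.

With planned backorders, Q* = √(2DS/H) · √((H+B)/B).
√(2DS/H) = √(2 × 21,260 × 109 / 4.73) = 989.873.
√((H+B)/B) = √((4.73+38.9)/38.9) = 1.0591.
Q* ≈ 1048.328.

Q* ≈ 1,048.3 pallets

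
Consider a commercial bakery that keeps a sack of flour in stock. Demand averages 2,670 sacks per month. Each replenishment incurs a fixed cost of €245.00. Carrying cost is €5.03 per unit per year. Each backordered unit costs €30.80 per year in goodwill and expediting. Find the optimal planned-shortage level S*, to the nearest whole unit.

S* ≈ 268 sacks

Annual demand D = 2,670 × 12 = 32,040.
With planned backorders, Q* = √(2DS/H) · √((H+B)/B).
√(2DS/H) = √(2 × 32,040 × 245 / 5.03) = 1766.690.
√((H+B)/B) = √((5.03+30.8)/30.8) = 1.0786.
Q* ≈ 1905.497.
S* = Q* · H/(H+B) = 1905.497 × 5.03/35.83 ≈ 267.504.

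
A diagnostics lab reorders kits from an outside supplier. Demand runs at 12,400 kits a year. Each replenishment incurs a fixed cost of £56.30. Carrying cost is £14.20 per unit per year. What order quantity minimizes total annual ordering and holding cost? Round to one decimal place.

EOQ = √(2DS / H) = √(2 × 12,400 × 56.3 / 14.2).
= √(1,396,240 / 14.2) = √98,326.7606 ≈ 313.571.

Q* ≈ 313.6 kits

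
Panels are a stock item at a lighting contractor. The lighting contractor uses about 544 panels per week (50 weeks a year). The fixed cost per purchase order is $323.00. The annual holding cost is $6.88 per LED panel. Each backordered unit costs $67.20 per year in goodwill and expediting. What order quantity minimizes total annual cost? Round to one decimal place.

Q* ≈ 1,677.9 panels

Annual demand D = 544 × 50 = 27,200.
With planned backorders, Q* = √(2DS/H) · √((H+B)/B).
√(2DS/H) = √(2 × 27,200 × 323 / 6.88) = 1598.109.
√((H+B)/B) = √((6.88+67.2)/67.2) = 1.0499.
Q* ≈ 1677.924.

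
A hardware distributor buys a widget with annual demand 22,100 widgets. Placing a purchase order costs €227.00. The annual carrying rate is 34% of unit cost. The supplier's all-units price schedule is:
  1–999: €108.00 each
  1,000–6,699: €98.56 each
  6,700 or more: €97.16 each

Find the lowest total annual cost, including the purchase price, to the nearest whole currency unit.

Holding cost per unit per year at price C is H = 0.34·C.
For each price level, check whether its EOQ is feasible; otherwise the best quantity at that price is the breakpoint.
EOQ at €108.00 = 522.7 (feasible in tier 1): TC = 22,100×€108.00 + (22,100/522.7)×227 + (522.7/2)×0.34×€108.00 = €2,405,994.44.
EOQ at €98.56 = 547.2 < 1000, so use break Q=1000: TC = 22,100×€98.56 + (22,100/1000.0)×227 + (1000.0/2)×0.34×€98.56 = €2,199,947.90.
EOQ at €97.16 = 551.1 < 6700, so use break Q=6700: TC = 22,100×€97.16 + (22,100/6700.0)×227 + (6700.0/2)×0.34×€97.16 = €2,258,650.00.
Lowest total cost among the candidates is at Q = 1000.0.

TC* ≈ €2,199,948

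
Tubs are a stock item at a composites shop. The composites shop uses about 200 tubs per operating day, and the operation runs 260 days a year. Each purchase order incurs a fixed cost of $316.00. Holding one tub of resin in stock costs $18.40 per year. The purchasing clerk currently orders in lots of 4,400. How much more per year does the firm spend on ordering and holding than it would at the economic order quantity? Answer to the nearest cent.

Annual demand D = 200 × 260 = 52,000.
EOQ = √(2DS/H) = √(2 × 52,000 × 316 / 18.4) ≈ 1336.45.
Cost at Q* = (D/Q*)S + (Q*/2)H = √(2DSH) ≈ $24,590.60.
Cost at Q = 4,400: (52,000/4,400)×316 + (4,400/2)×18.4 = $3,734.55 + $40,480.00 = $44,214.55.
Excess = $44,214.55 − $24,590.60 = $19,623.95.

Extra cost ≈ $19,623.95 per year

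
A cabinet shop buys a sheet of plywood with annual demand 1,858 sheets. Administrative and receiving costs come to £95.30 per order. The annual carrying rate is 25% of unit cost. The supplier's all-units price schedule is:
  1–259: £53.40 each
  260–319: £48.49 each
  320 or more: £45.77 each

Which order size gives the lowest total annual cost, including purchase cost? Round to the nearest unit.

Holding cost per unit per year at price C is H = 0.25·C.
Evaluate total cost at each tier's feasible EOQ or, if the EOQ is below the tier, at the tier's minimum quantity.
EOQ at £53.40 = 162.9 (feasible in tier 1): TC = 1,858×£53.40 + (1,858/162.9)×95.3 + (162.9/2)×0.25×£53.40 = £101,391.53.
EOQ at £48.49 = 170.9 < 260, so use break Q=260: TC = 1,858×£48.49 + (1,858/260.0)×95.3 + (260.0/2)×0.25×£48.49 = £92,351.37.
EOQ at £45.77 = 175.9 < 320, so use break Q=320: TC = 1,858×£45.77 + (1,858/320.0)×95.3 + (320.0/2)×0.25×£45.77 = £87,424.80.
Lowest total cost is £87,424.80 at Q = 320.0.

Q* ≈ 320 sheets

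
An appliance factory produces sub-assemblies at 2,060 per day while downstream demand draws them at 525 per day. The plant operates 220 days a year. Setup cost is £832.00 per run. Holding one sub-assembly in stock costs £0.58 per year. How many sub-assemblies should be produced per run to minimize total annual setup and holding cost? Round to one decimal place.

Annual demand D = 525 × 220 = 115,500.
Production build-up factor (1 − d/p) = 1 − 525/2,060 = 0.7451.
Q* = √(2DS / (H(1 − d/p))) = √(2 × 115,500 × 832 / (0.58 × 0.7451)).
= √(192,192,000 / 0.4322) ≈ 21087.888.

Q* ≈ 21,087.9 sub-assemblies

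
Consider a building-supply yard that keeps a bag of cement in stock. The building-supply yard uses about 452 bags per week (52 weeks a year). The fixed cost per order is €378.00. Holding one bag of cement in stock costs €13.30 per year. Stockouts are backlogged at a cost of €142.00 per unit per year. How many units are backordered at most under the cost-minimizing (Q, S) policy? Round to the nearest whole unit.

Annual demand D = 452 × 52 = 23,504.
With planned backorders, Q* = √(2DS/H) · √((H+B)/B).
√(2DS/H) = √(2 × 23,504 × 378 / 13.3) = 1155.862.
√((H+B)/B) = √((13.3+142)/142) = 1.0458.
Q* ≈ 1208.781.
S* = Q* · H/(H+B) = 1208.781 × 13.3/155.3 ≈ 103.521.

S* ≈ 104 bags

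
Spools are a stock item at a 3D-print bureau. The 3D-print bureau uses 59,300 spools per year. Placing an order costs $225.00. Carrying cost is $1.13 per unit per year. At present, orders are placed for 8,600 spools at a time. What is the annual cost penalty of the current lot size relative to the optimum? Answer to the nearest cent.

EOQ = √(2DS/H) = √(2 × 59,300 × 225 / 1.13) ≈ 4859.53.
Cost at Q* = (D/Q*)S + (Q*/2)H = √(2DSH) ≈ $5,491.27.
Cost at Q = 8,600: (59,300/8,600)×225 + (8,600/2)×1.13 = $1,551.45 + $4,859.00 = $6,410.45.
Excess = $6,410.45 − $5,491.27 = $919.18.

Extra cost ≈ $919.18 per year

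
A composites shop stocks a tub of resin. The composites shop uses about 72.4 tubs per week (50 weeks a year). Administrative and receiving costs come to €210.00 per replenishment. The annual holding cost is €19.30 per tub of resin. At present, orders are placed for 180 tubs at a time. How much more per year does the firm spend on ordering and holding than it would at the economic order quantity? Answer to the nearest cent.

Extra cost ≈ €543.35 per year

Annual demand D = 72.4 × 50 = 3,620.
EOQ = √(2DS/H) = √(2 × 3,620 × 210 / 19.3) ≈ 280.67.
Cost at Q* = (D/Q*)S + (Q*/2)H = √(2DSH) ≈ €5,416.98.
Cost at Q = 180: (3,620/180)×210 + (180/2)×19.3 = €4,223.33 + €1,737.00 = €5,960.33.
Excess = €5,960.33 − €5,416.98 = €543.35.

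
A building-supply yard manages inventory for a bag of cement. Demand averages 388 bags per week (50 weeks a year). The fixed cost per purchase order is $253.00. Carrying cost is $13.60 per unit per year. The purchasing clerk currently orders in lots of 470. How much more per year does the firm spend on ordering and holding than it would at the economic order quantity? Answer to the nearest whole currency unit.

Annual demand D = 388 × 50 = 19,400.
EOQ = √(2DS/H) = √(2 × 19,400 × 253 / 13.6) ≈ 849.58.
Cost at Q* = (D/Q*)S + (Q*/2)H = √(2DSH) ≈ $11,554.35.
Cost at Q = 470: (19,400/470)×253 + (470/2)×13.6 = $10,442.98 + $3,196.00 = $13,638.98.
Excess = $13,638.98 − $11,554.35 = $2,084.63.

Extra cost ≈ $2,085 per year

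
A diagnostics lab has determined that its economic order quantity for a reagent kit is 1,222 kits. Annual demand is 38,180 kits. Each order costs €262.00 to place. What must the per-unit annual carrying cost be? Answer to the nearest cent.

Squaring Q* = √(2DS/H) gives Q*² = 2DS/H.
From Q* = √(2DS/H): H = 2DS / Q*² = 2 × 38,180 × 262 / 1,222² = 13.3975.

H ≈ €13.40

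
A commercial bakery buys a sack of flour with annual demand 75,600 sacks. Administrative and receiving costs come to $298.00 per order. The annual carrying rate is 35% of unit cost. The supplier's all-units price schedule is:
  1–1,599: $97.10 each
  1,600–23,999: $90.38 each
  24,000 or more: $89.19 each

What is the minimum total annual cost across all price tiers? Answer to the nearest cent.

Holding cost per unit per year at price C is H = 0.35·C.
Evaluate total cost at each tier's feasible EOQ or, if the EOQ is below the tier, at the tier's minimum quantity.
EOQ at $97.10 = 1151.4 (feasible in tier 1): TC = 75,600×$97.10 + (75,600/1151.4)×298 + (1151.4/2)×0.35×$97.10 = $7,379,891.61.
EOQ at $90.38 = 1193.5 < 1600, so use break Q=1600: TC = 75,600×$90.38 + (75,600/1600.0)×298 + (1600.0/2)×0.35×$90.38 = $6,872,114.90.
EOQ at $89.19 = 1201.4 < 24000, so use break Q=24000: TC = 75,600×$89.19 + (75,600/24000.0)×298 + (24000.0/2)×0.35×$89.19 = $7,118,300.70.
Lowest total cost among the candidates is at Q = 1600.0.

TC* ≈ $6,872,114.90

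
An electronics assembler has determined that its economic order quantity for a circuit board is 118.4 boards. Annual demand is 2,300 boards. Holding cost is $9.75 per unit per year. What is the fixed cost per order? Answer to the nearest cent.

S ≈ $29.71

Invert the EOQ relation Q*² = 2DS/H.
From Q* = √(2DS/H): S = Q*²H / (2D) = 118.4² × 9.75 / (2 × 2,300) = 29.7133.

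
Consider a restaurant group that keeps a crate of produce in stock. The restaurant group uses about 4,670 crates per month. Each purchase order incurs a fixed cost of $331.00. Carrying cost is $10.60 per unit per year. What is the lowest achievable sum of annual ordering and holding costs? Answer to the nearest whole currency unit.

Annual demand D = 4,670 × 12 = 56,040.
Q* = √(2DS/H) = √(2 × 56,040 × 331 / 10.6) ≈ 1870.79.
At Q*, ordering cost (D/Q*)S equals holding cost (Q*/2)H, each = √(DSH/2).
Minimum total = √(2DSH) = √(2 × 56,040 × 331 × 10.6) ≈ 19830.378.

TC* ≈ $19,830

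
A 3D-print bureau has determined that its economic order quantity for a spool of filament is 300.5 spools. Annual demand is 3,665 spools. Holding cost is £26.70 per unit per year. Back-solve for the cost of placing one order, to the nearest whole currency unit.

Squaring Q* = √(2DS/H) gives Q*² = 2DS/H.
From Q* = √(2DS/H): S = Q*²H / (2D) = 300.5² × 26.7 / (2 × 3,665) = 328.9245.

S ≈ £329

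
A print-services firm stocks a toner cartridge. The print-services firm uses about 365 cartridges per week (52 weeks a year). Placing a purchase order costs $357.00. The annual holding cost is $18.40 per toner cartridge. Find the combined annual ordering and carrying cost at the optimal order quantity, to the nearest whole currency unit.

Annual demand D = 365 × 52 = 18,980.
The optimal lot size = √(2DS/H) = √(2 × 18,980 × 357 / 18.4) ≈ 858.20.
At Q*, ordering cost (D/Q*)S equals holding cost (Q*/2)H, each = √(DSH/2).
Minimum total = √(2DSH) = √(2 × 18,980 × 357 × 18.4) ≈ 15790.872.

TC* ≈ $15,791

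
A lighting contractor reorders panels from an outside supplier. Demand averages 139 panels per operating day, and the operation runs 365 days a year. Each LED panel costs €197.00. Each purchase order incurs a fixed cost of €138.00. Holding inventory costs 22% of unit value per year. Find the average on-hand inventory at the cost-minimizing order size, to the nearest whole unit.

Average inventory ≈ 284 panels

Annual demand D = 139 × 365 = 50,735.
Holding cost H = 0.22 × €197.00 = €43.3400 per unit per year.
Q* = √(2DS/H) = √(2 × 50,735 × 138 / 43.34) ≈ 568.41.
Average inventory = Q*/2 ≈ 568.41 / 2 = 284.206.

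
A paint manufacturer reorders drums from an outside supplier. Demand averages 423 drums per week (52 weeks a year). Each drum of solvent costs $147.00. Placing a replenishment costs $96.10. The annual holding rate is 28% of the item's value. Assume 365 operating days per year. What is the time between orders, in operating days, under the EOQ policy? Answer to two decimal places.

T ≈ 5.32 days

Annual demand D = 423 × 52 = 21,996.
Holding cost H = 0.28 × $147.00 = $41.1600 per unit per year.
The optimal lot size = √(2DS/H) = √(2 × 21,996 × 96.1 / 41.16) ≈ 320.49.
Cycle time = Q*/D × 365 = 320.49 / 21,996 × 365 ≈ 5.318 days.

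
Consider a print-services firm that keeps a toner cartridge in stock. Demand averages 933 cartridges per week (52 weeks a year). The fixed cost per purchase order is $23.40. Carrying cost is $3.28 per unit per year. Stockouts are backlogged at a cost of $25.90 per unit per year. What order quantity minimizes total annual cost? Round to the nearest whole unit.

Annual demand D = 933 × 52 = 48,516.
With planned backorders, Q* = √(2DS/H) · √((H+B)/B).
√(2DS/H) = √(2 × 48,516 × 23.4 / 3.28) = 832.010.
√((H+B)/B) = √((3.28+25.9)/25.9) = 1.0614.
Q* ≈ 883.123.

Q* ≈ 883 cartridges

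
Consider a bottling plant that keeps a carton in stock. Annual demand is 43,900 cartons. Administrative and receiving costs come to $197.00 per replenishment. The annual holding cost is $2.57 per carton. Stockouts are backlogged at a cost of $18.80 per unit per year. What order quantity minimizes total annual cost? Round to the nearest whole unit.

Q* ≈ 2,766 cartons

With planned backorders, Q* = √(2DS/H) · √((H+B)/B).
√(2DS/H) = √(2 × 43,900 × 197 / 2.57) = 2594.262.
√((H+B)/B) = √((2.57+18.8)/18.8) = 1.0662.
Q* ≈ 2765.904.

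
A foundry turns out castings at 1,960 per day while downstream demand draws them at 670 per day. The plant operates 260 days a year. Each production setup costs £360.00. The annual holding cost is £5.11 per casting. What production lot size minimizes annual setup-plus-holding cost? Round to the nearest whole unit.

Q* ≈ 6,107 castings

Annual demand D = 670 × 260 = 174,200.
Production build-up factor (1 − d/p) = 1 − 670/1,960 = 0.6582.
Q* = √(2DS / (H(1 − d/p))) = √(2 × 174,200 × 360 / (5.11 × 0.6582)).
= √(125,424,000 / 3.3632) ≈ 6106.791.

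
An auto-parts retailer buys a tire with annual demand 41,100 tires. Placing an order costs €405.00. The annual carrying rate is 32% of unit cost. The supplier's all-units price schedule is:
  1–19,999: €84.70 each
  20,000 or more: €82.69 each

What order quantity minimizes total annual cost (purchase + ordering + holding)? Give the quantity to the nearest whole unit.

Q* ≈ 1,108 tires

Holding cost per unit per year at price C is H = 0.32·C.
Evaluate total cost at each tier's feasible EOQ or, if the EOQ is below the tier, at the tier's minimum quantity.
EOQ at €84.70 = 1108.3 (feasible in tier 1): TC = 41,100×€84.70 + (41,100/1108.3)×405 + (1108.3/2)×0.32×€84.70 = €3,511,208.63.
EOQ at €82.69 = 1121.7 < 20000, so use break Q=20000: TC = 41,100×€82.69 + (41,100/20000.0)×405 + (20000.0/2)×0.32×€82.69 = €3,663,999.27.
Lowest total cost is €3,511,208.63 at Q = 1108.3.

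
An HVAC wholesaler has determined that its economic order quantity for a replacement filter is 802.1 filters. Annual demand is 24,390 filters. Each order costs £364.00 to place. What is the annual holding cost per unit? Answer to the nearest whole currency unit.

H ≈ £28

Squaring Q* = √(2DS/H) gives Q*² = 2DS/H.
From Q* = √(2DS/H): H = 2DS / Q*² = 2 × 24,390 × 364 / 802.1² = 27.5985.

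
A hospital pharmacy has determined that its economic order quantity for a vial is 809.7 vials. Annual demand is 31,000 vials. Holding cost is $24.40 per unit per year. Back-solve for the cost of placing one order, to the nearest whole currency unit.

S ≈ $258

The basic EOQ model gives Q* = √(2DS/H); rearrange for the unknown.
From Q* = √(2DS/H): S = Q*²H / (2D) = 809.7² × 24.4 / (2 × 31,000) = 258.0159.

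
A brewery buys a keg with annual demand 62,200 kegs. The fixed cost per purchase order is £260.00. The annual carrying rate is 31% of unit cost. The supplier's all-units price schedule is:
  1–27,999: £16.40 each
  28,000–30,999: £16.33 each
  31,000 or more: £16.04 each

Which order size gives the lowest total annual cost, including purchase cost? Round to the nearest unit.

Holding cost per unit per year at price C is H = 0.31·C.
Candidates are each tier's EOQ (if it falls in that tier) and each price-break quantity.
EOQ at £16.40 = 2522.3 (feasible in tier 1): TC = 62,200×£16.40 + (62,200/2522.3)×260 + (2522.3/2)×0.31×£16.40 = £1,032,903.30.
EOQ at £16.33 = 2527.7 < 28000, so use break Q=28000: TC = 62,200×£16.33 + (62,200/28000.0)×260 + (28000.0/2)×0.31×£16.33 = £1,087,175.77.
EOQ at £16.04 = 2550.4 < 31000, so use break Q=31000: TC = 62,200×£16.04 + (62,200/31000.0)×260 + (31000.0/2)×0.31×£16.04 = £1,075,281.88.
Lowest total cost is £1,032,903.30 at Q = 2522.3.

Q* ≈ 2,522 kegs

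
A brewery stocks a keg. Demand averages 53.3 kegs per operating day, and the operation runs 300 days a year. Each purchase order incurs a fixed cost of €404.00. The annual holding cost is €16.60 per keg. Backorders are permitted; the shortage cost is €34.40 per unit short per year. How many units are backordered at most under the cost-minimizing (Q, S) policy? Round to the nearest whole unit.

S* ≈ 350 kegs

Annual demand D = 53.3 × 300 = 15,990.
With planned backorders, Q* = √(2DS/H) · √((H+B)/B).
√(2DS/H) = √(2 × 15,990 × 404 / 16.6) = 882.218.
√((H+B)/B) = √((16.6+34.4)/34.4) = 1.2176.
Q* ≈ 1074.192.
S* = Q* · H/(H+B) = 1074.192 × 16.6/51 ≈ 349.639.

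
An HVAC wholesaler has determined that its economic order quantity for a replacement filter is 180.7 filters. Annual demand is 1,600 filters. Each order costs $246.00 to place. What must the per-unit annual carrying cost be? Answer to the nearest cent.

H ≈ $24.11

Squaring Q* = √(2DS/H) gives Q*² = 2DS/H.
From Q* = √(2DS/H): H = 2DS / Q*² = 2 × 1,600 × 246 / 180.7² = 24.1084.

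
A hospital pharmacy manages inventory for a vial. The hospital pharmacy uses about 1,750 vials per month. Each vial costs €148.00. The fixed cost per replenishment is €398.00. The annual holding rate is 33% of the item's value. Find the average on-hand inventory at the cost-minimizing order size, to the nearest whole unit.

Annual demand D = 1,750 × 12 = 21,000.
Holding cost H = 0.33 × €148.00 = €48.8400 per unit per year.
The optimal lot size = √(2DS/H) = √(2 × 21,000 × 398 / 48.84) ≈ 585.03.
Average inventory = Q*/2 ≈ 585.03 / 2 = 292.515.

Average inventory ≈ 293 vials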